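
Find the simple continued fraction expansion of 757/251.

[3; 62, 1, 3]

Run the Euclidean algorithm on 757 and 251; the successive quotients are the partial quotients a_0, a_1, ... (each step inverts the fractional part left over by the previous one):
  757 = 3*251 + 4, so a_0 = 3.
  251 = 62*4 + 3, so a_1 = 62.
  4 = 1*3 + 1, so a_2 = 1.
  3 = 3*1 + 0, so a_3 = 3.
The remainder reaches 0 after 4 divisions, so the expansion has 4 partial quotients, read off in order.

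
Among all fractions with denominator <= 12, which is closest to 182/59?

37/12

Expand x = 182/59 as a continued fraction with the Euclidean algorithm:
  182 = 3*59 + 5, so a_0 = 3.
  59 = 11*5 + 4, so a_1 = 11.
  5 = 1*4 + 1, so a_2 = 1.
  4 = 4*1 + 0, so a_3 = 4.
so x = [3; 11, 1, 4].
Convergents (p_i = a_i*p_{i-1} + p_{i-2}, q_i = a_i*q_{i-1} + q_{i-2} with p_{-2}=0, p_{-1}=1, q_{-2}=1, q_{-1}=0), until the denominator exceeds 12:
  i=0: a_0=3, p_0 = 3*1 + 0 = 3, q_0 = 3*0 + 1 = 1.
  i=1: a_1=11, p_1 = 11*3 + 1 = 34, q_1 = 11*1 + 0 = 11.
  i=2: a_2=1, p_2 = 1*34 + 3 = 37, q_2 = 1*11 + 1 = 12.
  i=3: a_3=4, p_3 = 4*37 + 34 = 182, q_3 = 4*12 + 11 = 59.
q_3 = 59 > 12, so the last convergent with denominator <= 12 is p_2/q_2 = 37/12.
The closest fraction with denominator <= 12 is either p_2/q_2 or the intermediate fraction (k*p_2 + p_1)/(k*q_2 + q_1) with the largest k >= 1 whose denominator stays <= 12; these approach x as k grows, and every other convergent or intermediate fraction in range is farther away.
Largest k: floor((12 - q_1)/q_2) = floor((12 - 11)/12) = 0.
Since k = 0, no intermediate fraction beyond p_2/q_2 has denominator <= 12, so the convergent 37/12 is the closest (its error is |182*12 - 37*59|/(59*12) = 1/708).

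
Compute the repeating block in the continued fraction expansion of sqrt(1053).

Write x_i = (sqrt(1053) + m_i)/d_i with (m_0, d_0) = (0, 1). a_0 = floor(sqrt(1053)) = 32, since 32^2 = 1024 <= 1053 < 1089 = 33^2.
Iterate m_{i+1} = d_i*a_i - m_i, d_{i+1} = (1053 - m_{i+1}^2)/d_i, a_{i+1} = floor((a_0 + m_{i+1})/d_{i+1}):
  m_1 = 1*32 - 0 = 32, d_1 = (1053 - 32^2)/1 = 29/1 = 29, a_1 = floor((32 + 32)/29) = 2.
  m_2 = 29*2 - 32 = 26, d_2 = (1053 - 26^2)/29 = 377/29 = 13, a_2 = floor((32 + 26)/13) = 4.
  m_3 = 13*4 - 26 = 26, d_3 = (1053 - 26^2)/13 = 377/13 = 29, a_3 = floor((32 + 26)/29) = 2.
  m_4 = 29*2 - 26 = 32, d_4 = (1053 - 32^2)/29 = 29/29 = 1, a_4 = floor((32 + 32)/1) = 64.
  m_5 = 1*64 - 32 = 32, d_5 = (1053 - 32^2)/1 = 29/1 = 29: (m_5, d_5) = (m_1, d_1) = (32, 29), so from here the quotients repeat a_1, ..., a_4; the period length is 4.
Hence the expansion of sqrt(1053) is a_0 = 32 followed by the repeating block 2, 4, 2, 64 (period 4).

[32; (2, 4, 2, 64)]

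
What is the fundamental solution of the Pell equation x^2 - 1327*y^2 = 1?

First expand sqrt(1327) as a continued fraction. With x_i = (sqrt(1327) + m_i)/d_i and (m_0, d_0) = (0, 1): a_0 = floor(sqrt(1327)) = 36, since 36^2 = 1296 <= 1327 < 1369 = 37^2.
Iterate m_{i+1} = d_i*a_i - m_i, d_{i+1} = (1327 - m_{i+1}^2)/d_i, a_{i+1} = floor((a_0 + m_{i+1})/d_{i+1}):
  m_1 = 1*36 - 0 = 36, d_1 = (1327 - 36^2)/1 = 31/1 = 31, a_1 = floor((36 + 36)/31) = 2.
  m_2 = 31*2 - 36 = 26, d_2 = (1327 - 26^2)/31 = 651/31 = 21, a_2 = floor((36 + 26)/21) = 2.
  m_3 = 21*2 - 26 = 16, d_3 = (1327 - 16^2)/21 = 1071/21 = 51, a_3 = floor((36 + 16)/51) = 1.
  m_4 = 51*1 - 16 = 35, d_4 = (1327 - 35^2)/51 = 102/51 = 2, a_4 = floor((36 + 35)/2) = 35.
  m_5 = 2*35 - 35 = 35, d_5 = (1327 - 35^2)/2 = 102/2 = 51, a_5 = floor((36 + 35)/51) = 1.
  m_6 = 51*1 - 35 = 16, d_6 = (1327 - 16^2)/51 = 1071/51 = 21, a_6 = floor((36 + 16)/21) = 2.
  m_7 = 21*2 - 16 = 26, d_7 = (1327 - 26^2)/21 = 651/21 = 31, a_7 = floor((36 + 26)/31) = 2.
  m_8 = 31*2 - 26 = 36, d_8 = (1327 - 36^2)/31 = 31/31 = 1, a_8 = floor((36 + 36)/1) = 72.
  m_9 = 1*72 - 36 = 36, d_9 = (1327 - 36^2)/1 = 31/1 = 31: (m_9, d_9) = (m_1, d_1) = (36, 31), so from here the quotients repeat a_1, ..., a_8; the period length is 8.
So sqrt(1327) = [36; (2, 2, 1, 35, 1, 2, 2, 72)] with period length k = 8.
k is even, so the fundamental solution of x^2 - 1327y^2 = 1 is (p_{k-1}, q_{k-1}) = (p_7, q_7); compute convergents through index 7.
Convergents (p_i = a_i*p_{i-1} + p_{i-2}, q_i = a_i*q_{i-1} + q_{i-2} with p_{-2}=0, p_{-1}=1, q_{-2}=1, q_{-1}=0):
  i=0: a_0=36, p_0 = 36*1 + 0 = 36, q_0 = 36*0 + 1 = 1.
  i=1: a_1=2, p_1 = 2*36 + 1 = 73, q_1 = 2*1 + 0 = 2.
  i=2: a_2=2, p_2 = 2*73 + 36 = 182, q_2 = 2*2 + 1 = 5.
  i=3: a_3=1, p_3 = 1*182 + 73 = 255, q_3 = 1*5 + 2 = 7.
  i=4: a_4=35, p_4 = 35*255 + 182 = 9107, q_4 = 35*7 + 5 = 250.
  i=5: a_5=1, p_5 = 1*9107 + 255 = 9362, q_5 = 1*250 + 7 = 257.
  i=6: a_6=2, p_6 = 2*9362 + 9107 = 27831, q_6 = 2*257 + 250 = 764.
  i=7: a_7=2, p_7 = 2*27831 + 9362 = 65024, q_7 = 2*764 + 257 = 1785.
Check: 65024^2 - 1327*1785^2 = 4228120576 - 4228120575 = 1, so (x, y) = (65024, 1785) solves the equation, and by the theorem it is the least positive solution.

(x, y) = (65024, 1785)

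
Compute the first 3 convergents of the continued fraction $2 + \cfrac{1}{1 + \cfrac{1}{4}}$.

Using the convergent recurrence p_i = a_i*p_{i-1} + p_{i-2}, q_i = a_i*q_{i-1} + q_{i-2} with p_{-2}=0, p_{-1}=1, q_{-2}=1, q_{-1}=0:
  i=0: a_0=2, p_0 = 2*1 + 0 = 2, q_0 = 2*0 + 1 = 1.
  i=1: a_1=1, p_1 = 1*2 + 1 = 3, q_1 = 1*1 + 0 = 1.
  i=2: a_2=4, p_2 = 4*3 + 2 = 14, q_2 = 4*1 + 1 = 5.

2/1, 3/1, 14/5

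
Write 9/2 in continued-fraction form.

Run the Euclidean algorithm on 9 and 2; the successive quotients are the partial quotients a_0, a_1, ... (each step inverts the fractional part left over by the previous one):
  9 = 4*2 + 1, so a_0 = 4.
  2 = 2*1 + 0, so a_1 = 2.
The remainder reaches 0 after 2 divisions, so the expansion has 2 partial quotients, read off in order.

[4; 2]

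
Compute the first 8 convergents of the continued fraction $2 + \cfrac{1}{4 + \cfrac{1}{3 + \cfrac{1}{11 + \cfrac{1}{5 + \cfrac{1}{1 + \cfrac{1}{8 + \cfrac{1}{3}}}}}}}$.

Using the convergent recurrence p_i = a_i*p_{i-1} + p_{i-2}, q_i = a_i*q_{i-1} + q_{i-2} with p_{-2}=0, p_{-1}=1, q_{-2}=1, q_{-1}=0:
  i=0: a_0=2, p_0 = 2*1 + 0 = 2, q_0 = 2*0 + 1 = 1.
  i=1: a_1=4, p_1 = 4*2 + 1 = 9, q_1 = 4*1 + 0 = 4.
  i=2: a_2=3, p_2 = 3*9 + 2 = 29, q_2 = 3*4 + 1 = 13.
  i=3: a_3=11, p_3 = 11*29 + 9 = 328, q_3 = 11*13 + 4 = 147.
  i=4: a_4=5, p_4 = 5*328 + 29 = 1669, q_4 = 5*147 + 13 = 748.
  i=5: a_5=1, p_5 = 1*1669 + 328 = 1997, q_5 = 1*748 + 147 = 895.
  i=6: a_6=8, p_6 = 8*1997 + 1669 = 17645, q_6 = 8*895 + 748 = 7908.
  i=7: a_7=3, p_7 = 3*17645 + 1997 = 54932, q_7 = 3*7908 + 895 = 24619.

2/1, 9/4, 29/13, 328/147, 1669/748, 1997/895, 17645/7908, 54932/24619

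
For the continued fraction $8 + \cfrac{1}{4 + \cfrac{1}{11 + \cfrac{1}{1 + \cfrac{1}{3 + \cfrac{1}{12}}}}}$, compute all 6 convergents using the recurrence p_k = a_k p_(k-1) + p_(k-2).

8/1, 33/4, 371/45, 404/49, 1583/192, 19400/2353

Using the convergent recurrence p_i = a_i*p_{i-1} + p_{i-2}, q_i = a_i*q_{i-1} + q_{i-2} with p_{-2}=0, p_{-1}=1, q_{-2}=1, q_{-1}=0:
  i=0: a_0=8, p_0 = 8*1 + 0 = 8, q_0 = 8*0 + 1 = 1.
  i=1: a_1=4, p_1 = 4*8 + 1 = 33, q_1 = 4*1 + 0 = 4.
  i=2: a_2=11, p_2 = 11*33 + 8 = 371, q_2 = 11*4 + 1 = 45.
  i=3: a_3=1, p_3 = 1*371 + 33 = 404, q_3 = 1*45 + 4 = 49.
  i=4: a_4=3, p_4 = 3*404 + 371 = 1583, q_4 = 3*49 + 45 = 192.
  i=5: a_5=12, p_5 = 12*1583 + 404 = 19400, q_5 = 12*192 + 49 = 2353.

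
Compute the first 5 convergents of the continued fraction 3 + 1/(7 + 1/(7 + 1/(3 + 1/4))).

Using the convergent recurrence p_i = a_i*p_{i-1} + p_{i-2}, q_i = a_i*q_{i-1} + q_{i-2} with p_{-2}=0, p_{-1}=1, q_{-2}=1, q_{-1}=0:
  i=0: a_0=3, p_0 = 3*1 + 0 = 3, q_0 = 3*0 + 1 = 1.
  i=1: a_1=7, p_1 = 7*3 + 1 = 22, q_1 = 7*1 + 0 = 7.
  i=2: a_2=7, p_2 = 7*22 + 3 = 157, q_2 = 7*7 + 1 = 50.
  i=3: a_3=3, p_3 = 3*157 + 22 = 493, q_3 = 3*50 + 7 = 157.
  i=4: a_4=4, p_4 = 4*493 + 157 = 2129, q_4 = 4*157 + 50 = 678.

3/1, 22/7, 157/50, 493/157, 2129/678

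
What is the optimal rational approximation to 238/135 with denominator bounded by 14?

Expand x = 238/135 as a continued fraction with the Euclidean algorithm:
  238 = 1*135 + 103, so a_0 = 1.
  135 = 1*103 + 32, so a_1 = 1.
  103 = 3*32 + 7, so a_2 = 3.
  32 = 4*7 + 4, so a_3 = 4.
  7 = 1*4 + 3, so a_4 = 1.
  4 = 1*3 + 1, so a_5 = 1.
  3 = 3*1 + 0, so a_6 = 3.
so x = [1; 1, 3, 4, 1, 1, 3].
Convergents (p_i = a_i*p_{i-1} + p_{i-2}, q_i = a_i*q_{i-1} + q_{i-2} with p_{-2}=0, p_{-1}=1, q_{-2}=1, q_{-1}=0), until the denominator exceeds 14:
  i=0: a_0=1, p_0 = 1*1 + 0 = 1, q_0 = 1*0 + 1 = 1.
  i=1: a_1=1, p_1 = 1*1 + 1 = 2, q_1 = 1*1 + 0 = 1.
  i=2: a_2=3, p_2 = 3*2 + 1 = 7, q_2 = 3*1 + 1 = 4.
  i=3: a_3=4, p_3 = 4*7 + 2 = 30, q_3 = 4*4 + 1 = 17.
q_3 = 17 > 14, so the last convergent with denominator <= 14 is p_2/q_2 = 7/4.
The closest fraction with denominator <= 14 is either p_2/q_2 or the intermediate fraction (k*p_2 + p_1)/(k*q_2 + q_1) with the largest k >= 1 whose denominator stays <= 14; these approach x as k grows, and every other convergent or intermediate fraction in range is farther away.
Largest k: floor((14 - q_1)/q_2) = floor((14 - 1)/4) = 3.
That gives (3*7 + 2)/(3*4 + 1) = 23/13.
Compare the errors: |x - 7/4| = |238*4 - 7*135|/(135*4) = 7/540, and |x - 23/13| = |238*13 - 23*135|/(135*13) = 11/1755.
Cross-multiplying, 11*540 = 5940 < 12285 = 7*1755, so 11/1755 is smaller: the intermediate fraction 23/13 is closer to x than 7/4.

23/13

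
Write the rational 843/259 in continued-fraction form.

[3; 3, 1, 12, 5]

Run the Euclidean algorithm on 843 and 259; the successive quotients are the partial quotients a_0, a_1, ... (each step inverts the fractional part left over by the previous one):
  843 = 3*259 + 66, so a_0 = 3.
  259 = 3*66 + 61, so a_1 = 3.
  66 = 1*61 + 5, so a_2 = 1.
  61 = 12*5 + 1, so a_3 = 12.
  5 = 5*1 + 0, so a_4 = 5.
The remainder reaches 0 after 5 divisions, so the expansion has 5 partial quotients, read off in order.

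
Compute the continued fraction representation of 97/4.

[24; 4]

Run the Euclidean algorithm on 97 and 4; the successive quotients are the partial quotients a_0, a_1, ... (each step inverts the fractional part left over by the previous one):
  97 = 24*4 + 1, so a_0 = 24.
  4 = 4*1 + 0, so a_1 = 4.
The remainder reaches 0 after 2 divisions, so the expansion has 2 partial quotients, read off in order.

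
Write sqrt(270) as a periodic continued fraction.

Write x_i = (sqrt(270) + m_i)/d_i with (m_0, d_0) = (0, 1). a_0 = floor(sqrt(270)) = 16, since 16^2 = 256 <= 270 < 289 = 17^2.
Iterate m_{i+1} = d_i*a_i - m_i, d_{i+1} = (270 - m_{i+1}^2)/d_i, a_{i+1} = floor((a_0 + m_{i+1})/d_{i+1}):
  m_1 = 1*16 - 0 = 16, d_1 = (270 - 16^2)/1 = 14/1 = 14, a_1 = floor((16 + 16)/14) = 2.
  m_2 = 14*2 - 16 = 12, d_2 = (270 - 12^2)/14 = 126/14 = 9, a_2 = floor((16 + 12)/9) = 3.
  m_3 = 9*3 - 12 = 15, d_3 = (270 - 15^2)/9 = 45/9 = 5, a_3 = floor((16 + 15)/5) = 6.
  m_4 = 5*6 - 15 = 15, d_4 = (270 - 15^2)/5 = 45/5 = 9, a_4 = floor((16 + 15)/9) = 3.
  m_5 = 9*3 - 15 = 12, d_5 = (270 - 12^2)/9 = 126/9 = 14, a_5 = floor((16 + 12)/14) = 2.
  m_6 = 14*2 - 12 = 16, d_6 = (270 - 16^2)/14 = 14/14 = 1, a_6 = floor((16 + 16)/1) = 32.
  m_7 = 1*32 - 16 = 16, d_7 = (270 - 16^2)/1 = 14/1 = 14: (m_7, d_7) = (m_1, d_1) = (16, 14), so from here the quotients repeat a_1, ..., a_6; the period length is 6.
Hence the expansion of sqrt(270) is a_0 = 16 followed by the repeating block 2, 3, 6, 3, 2, 32 (period 6).

[16; (2, 3, 6, 3, 2, 32)]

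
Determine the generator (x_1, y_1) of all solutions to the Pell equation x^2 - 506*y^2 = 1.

(x, y) = (45, 2)

First expand sqrt(506) as a continued fraction. With x_i = (sqrt(506) + m_i)/d_i and (m_0, d_0) = (0, 1): a_0 = floor(sqrt(506)) = 22, since 22^2 = 484 <= 506 < 529 = 23^2.
Iterate m_{i+1} = d_i*a_i - m_i, d_{i+1} = (506 - m_{i+1}^2)/d_i, a_{i+1} = floor((a_0 + m_{i+1})/d_{i+1}):
  m_1 = 1*22 - 0 = 22, d_1 = (506 - 22^2)/1 = 22/1 = 22, a_1 = floor((22 + 22)/22) = 2.
  m_2 = 22*2 - 22 = 22, d_2 = (506 - 22^2)/22 = 22/22 = 1, a_2 = floor((22 + 22)/1) = 44.
  m_3 = 1*44 - 22 = 22, d_3 = (506 - 22^2)/1 = 22/1 = 22: (m_3, d_3) = (m_1, d_1) = (22, 22), so from here the quotients repeat a_1, a_2; the period length is 2.
So sqrt(506) = [22; (2, 44)] with period length k = 2.
k is even, so the fundamental solution of x^2 - 506y^2 = 1 is (p_{k-1}, q_{k-1}) = (p_1, q_1); compute convergents through index 1.
Convergents (p_i = a_i*p_{i-1} + p_{i-2}, q_i = a_i*q_{i-1} + q_{i-2} with p_{-2}=0, p_{-1}=1, q_{-2}=1, q_{-1}=0):
  i=0: a_0=22, p_0 = 22*1 + 0 = 22, q_0 = 22*0 + 1 = 1.
  i=1: a_1=2, p_1 = 2*22 + 1 = 45, q_1 = 2*1 + 0 = 2.
Check: 45^2 - 506*2^2 = 2025 - 2024 = 1, so (x, y) = (45, 2) solves the equation, and by the theorem it is the least positive solution.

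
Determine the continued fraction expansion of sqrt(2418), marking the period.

[49; (5, 1, 3, 2, 3, 1, 5, 98)]

Write x_i = (sqrt(2418) + m_i)/d_i with (m_0, d_0) = (0, 1). a_0 = floor(sqrt(2418)) = 49, since 49^2 = 2401 <= 2418 < 2500 = 50^2.
Iterate m_{i+1} = d_i*a_i - m_i, d_{i+1} = (2418 - m_{i+1}^2)/d_i, a_{i+1} = floor((a_0 + m_{i+1})/d_{i+1}):
  m_1 = 1*49 - 0 = 49, d_1 = (2418 - 49^2)/1 = 17/1 = 17, a_1 = floor((49 + 49)/17) = 5.
  m_2 = 17*5 - 49 = 36, d_2 = (2418 - 36^2)/17 = 1122/17 = 66, a_2 = floor((49 + 36)/66) = 1.
  m_3 = 66*1 - 36 = 30, d_3 = (2418 - 30^2)/66 = 1518/66 = 23, a_3 = floor((49 + 30)/23) = 3.
  m_4 = 23*3 - 30 = 39, d_4 = (2418 - 39^2)/23 = 897/23 = 39, a_4 = floor((49 + 39)/39) = 2.
  m_5 = 39*2 - 39 = 39, d_5 = (2418 - 39^2)/39 = 897/39 = 23, a_5 = floor((49 + 39)/23) = 3.
  m_6 = 23*3 - 39 = 30, d_6 = (2418 - 30^2)/23 = 1518/23 = 66, a_6 = floor((49 + 30)/66) = 1.
  m_7 = 66*1 - 30 = 36, d_7 = (2418 - 36^2)/66 = 1122/66 = 17, a_7 = floor((49 + 36)/17) = 5.
  m_8 = 17*5 - 36 = 49, d_8 = (2418 - 49^2)/17 = 17/17 = 1, a_8 = floor((49 + 49)/1) = 98.
  m_9 = 1*98 - 49 = 49, d_9 = (2418 - 49^2)/1 = 17/1 = 17: (m_9, d_9) = (m_1, d_1) = (49, 17), so from here the quotients repeat a_1, ..., a_8; the period length is 8.
Hence the expansion of sqrt(2418) is a_0 = 49 followed by the repeating block 5, 1, 3, 2, 3, 1, 5, 98 (period 8).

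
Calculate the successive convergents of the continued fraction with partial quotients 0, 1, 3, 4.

Using the convergent recurrence p_i = a_i*p_{i-1} + p_{i-2}, q_i = a_i*q_{i-1} + q_{i-2} with p_{-2}=0, p_{-1}=1, q_{-2}=1, q_{-1}=0:
  i=0: a_0=0, p_0 = 0*1 + 0 = 0, q_0 = 0*0 + 1 = 1.
  i=1: a_1=1, p_1 = 1*0 + 1 = 1, q_1 = 1*1 + 0 = 1.
  i=2: a_2=3, p_2 = 3*1 + 0 = 3, q_2 = 3*1 + 1 = 4.
  i=3: a_3=4, p_3 = 4*3 + 1 = 13, q_3 = 4*4 + 1 = 17.

0/1, 1/1, 3/4, 13/17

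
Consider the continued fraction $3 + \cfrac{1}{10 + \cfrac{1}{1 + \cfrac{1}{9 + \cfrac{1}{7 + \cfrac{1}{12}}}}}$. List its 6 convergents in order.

Using the convergent recurrence p_i = a_i*p_{i-1} + p_{i-2}, q_i = a_i*q_{i-1} + q_{i-2} with p_{-2}=0, p_{-1}=1, q_{-2}=1, q_{-1}=0:
  i=0: a_0=3, p_0 = 3*1 + 0 = 3, q_0 = 3*0 + 1 = 1.
  i=1: a_1=10, p_1 = 10*3 + 1 = 31, q_1 = 10*1 + 0 = 10.
  i=2: a_2=1, p_2 = 1*31 + 3 = 34, q_2 = 1*10 + 1 = 11.
  i=3: a_3=9, p_3 = 9*34 + 31 = 337, q_3 = 9*11 + 10 = 109.
  i=4: a_4=7, p_4 = 7*337 + 34 = 2393, q_4 = 7*109 + 11 = 774.
  i=5: a_5=12, p_5 = 12*2393 + 337 = 29053, q_5 = 12*774 + 109 = 9397.

3/1, 31/10, 34/11, 337/109, 2393/774, 29053/9397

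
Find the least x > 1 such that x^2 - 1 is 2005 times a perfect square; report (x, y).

First expand sqrt(2005) as a continued fraction. With x_i = (sqrt(2005) + m_i)/d_i and (m_0, d_0) = (0, 1): a_0 = floor(sqrt(2005)) = 44, since 44^2 = 1936 <= 2005 < 2025 = 45^2.
Iterate m_{i+1} = d_i*a_i - m_i, d_{i+1} = (2005 - m_{i+1}^2)/d_i, a_{i+1} = floor((a_0 + m_{i+1})/d_{i+1}):
  m_1 = 1*44 - 0 = 44, d_1 = (2005 - 44^2)/1 = 69/1 = 69, a_1 = floor((44 + 44)/69) = 1.
  m_2 = 69*1 - 44 = 25, d_2 = (2005 - 25^2)/69 = 1380/69 = 20, a_2 = floor((44 + 25)/20) = 3.
  m_3 = 20*3 - 25 = 35, d_3 = (2005 - 35^2)/20 = 780/20 = 39, a_3 = floor((44 + 35)/39) = 2.
  m_4 = 39*2 - 35 = 43, d_4 = (2005 - 43^2)/39 = 156/39 = 4, a_4 = floor((44 + 43)/4) = 21.
  m_5 = 4*21 - 43 = 41, d_5 = (2005 - 41^2)/4 = 324/4 = 81, a_5 = floor((44 + 41)/81) = 1.
  m_6 = 81*1 - 41 = 40, d_6 = (2005 - 40^2)/81 = 405/81 = 5, a_6 = floor((44 + 40)/5) = 16.
  m_7 = 5*16 - 40 = 40, d_7 = (2005 - 40^2)/5 = 405/5 = 81, a_7 = floor((44 + 40)/81) = 1.
  m_8 = 81*1 - 40 = 41, d_8 = (2005 - 41^2)/81 = 324/81 = 4, a_8 = floor((44 + 41)/4) = 21.
  m_9 = 4*21 - 41 = 43, d_9 = (2005 - 43^2)/4 = 156/4 = 39, a_9 = floor((44 + 43)/39) = 2.
  m_10 = 39*2 - 43 = 35, d_10 = (2005 - 35^2)/39 = 780/39 = 20, a_10 = floor((44 + 35)/20) = 3.
  m_11 = 20*3 - 35 = 25, d_11 = (2005 - 25^2)/20 = 1380/20 = 69, a_11 = floor((44 + 25)/69) = 1.
  m_12 = 69*1 - 25 = 44, d_12 = (2005 - 44^2)/69 = 69/69 = 1, a_12 = floor((44 + 44)/1) = 88.
  m_13 = 1*88 - 44 = 44, d_13 = (2005 - 44^2)/1 = 69/1 = 69: (m_13, d_13) = (m_1, d_1) = (44, 69), so from here the quotients repeat a_1, ..., a_12; the period length is 12.
So sqrt(2005) = [44; (1, 3, 2, 21, 1, 16, 1, 21, 2, 3, 1, 88)] with period length k = 12.
k is even, so the fundamental solution of x^2 - 2005y^2 = 1 is (p_{k-1}, q_{k-1}) = (p_11, q_11); compute convergents through index 11.
Convergents (p_i = a_i*p_{i-1} + p_{i-2}, q_i = a_i*q_{i-1} + q_{i-2} with p_{-2}=0, p_{-1}=1, q_{-2}=1, q_{-1}=0):
  i=0: a_0=44, p_0 = 44*1 + 0 = 44, q_0 = 44*0 + 1 = 1.
  i=1: a_1=1, p_1 = 1*44 + 1 = 45, q_1 = 1*1 + 0 = 1.
  i=2: a_2=3, p_2 = 3*45 + 44 = 179, q_2 = 3*1 + 1 = 4.
  i=3: a_3=2, p_3 = 2*179 + 45 = 403, q_3 = 2*4 + 1 = 9.
  i=4: a_4=21, p_4 = 21*403 + 179 = 8642, q_4 = 21*9 + 4 = 193.
  i=5: a_5=1, p_5 = 1*8642 + 403 = 9045, q_5 = 1*193 + 9 = 202.
  i=6: a_6=16, p_6 = 16*9045 + 8642 = 153362, q_6 = 16*202 + 193 = 3425.
  i=7: a_7=1, p_7 = 1*153362 + 9045 = 162407, q_7 = 1*3425 + 202 = 3627.
  i=8: a_8=21, p_8 = 21*162407 + 153362 = 3563909, q_8 = 21*3627 + 3425 = 79592.
  i=9: a_9=2, p_9 = 2*3563909 + 162407 = 7290225, q_9 = 2*79592 + 3627 = 162811.
  i=10: a_10=3, p_10 = 3*7290225 + 3563909 = 25434584, q_10 = 3*162811 + 79592 = 568025.
  i=11: a_11=1, p_11 = 1*25434584 + 7290225 = 32724809, q_11 = 1*568025 + 162811 = 730836.
Check: 32724809^2 - 2005*730836^2 = 1070913124086481 - 1070913124086480 = 1, so (x, y) = (32724809, 730836) solves the equation, and by the theorem it is the least positive solution.

(x, y) = (32724809, 730836)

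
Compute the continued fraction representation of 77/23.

Run the Euclidean algorithm on 77 and 23; the successive quotients are the partial quotients a_0, a_1, ... (each step inverts the fractional part left over by the previous one):
  77 = 3*23 + 8, so a_0 = 3.
  23 = 2*8 + 7, so a_1 = 2.
  8 = 1*7 + 1, so a_2 = 1.
  7 = 7*1 + 0, so a_3 = 7.
The remainder reaches 0 after 4 divisions, so the expansion has 4 partial quotients, read off in order.

[3; 2, 1, 7]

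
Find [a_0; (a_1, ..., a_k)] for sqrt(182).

Write x_i = (sqrt(182) + m_i)/d_i with (m_0, d_0) = (0, 1). a_0 = floor(sqrt(182)) = 13, since 13^2 = 169 <= 182 < 196 = 14^2.
Iterate m_{i+1} = d_i*a_i - m_i, d_{i+1} = (182 - m_{i+1}^2)/d_i, a_{i+1} = floor((a_0 + m_{i+1})/d_{i+1}):
  m_1 = 1*13 - 0 = 13, d_1 = (182 - 13^2)/1 = 13/1 = 13, a_1 = floor((13 + 13)/13) = 2.
  m_2 = 13*2 - 13 = 13, d_2 = (182 - 13^2)/13 = 13/13 = 1, a_2 = floor((13 + 13)/1) = 26.
  m_3 = 1*26 - 13 = 13, d_3 = (182 - 13^2)/1 = 13/1 = 13: (m_3, d_3) = (m_1, d_1) = (13, 13), so from here the quotients repeat a_1, a_2; the period length is 2.
Hence the expansion of sqrt(182) is a_0 = 13 followed by the repeating block 2, 26 (period 2).

[13; (2, 26)]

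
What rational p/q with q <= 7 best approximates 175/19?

Expand x = 175/19 as a continued fraction with the Euclidean algorithm:
  175 = 9*19 + 4, so a_0 = 9.
  19 = 4*4 + 3, so a_1 = 4.
  4 = 1*3 + 1, so a_2 = 1.
  3 = 3*1 + 0, so a_3 = 3.
so x = [9; 4, 1, 3].
Convergents (p_i = a_i*p_{i-1} + p_{i-2}, q_i = a_i*q_{i-1} + q_{i-2} with p_{-2}=0, p_{-1}=1, q_{-2}=1, q_{-1}=0), until the denominator exceeds 7:
  i=0: a_0=9, p_0 = 9*1 + 0 = 9, q_0 = 9*0 + 1 = 1.
  i=1: a_1=4, p_1 = 4*9 + 1 = 37, q_1 = 4*1 + 0 = 4.
  i=2: a_2=1, p_2 = 1*37 + 9 = 46, q_2 = 1*4 + 1 = 5.
  i=3: a_3=3, p_3 = 3*46 + 37 = 175, q_3 = 3*5 + 4 = 19.
q_3 = 19 > 7, so the last convergent with denominator <= 7 is p_2/q_2 = 46/5.
The closest fraction with denominator <= 7 is either p_2/q_2 or the intermediate fraction (k*p_2 + p_1)/(k*q_2 + q_1) with the largest k >= 1 whose denominator stays <= 7; these approach x as k grows, and every other convergent or intermediate fraction in range is farther away.
Largest k: floor((7 - q_1)/q_2) = floor((7 - 4)/5) = 0.
Since k = 0, no intermediate fraction beyond p_2/q_2 has denominator <= 7, so the convergent 46/5 is the closest (its error is |175*5 - 46*19|/(19*5) = 1/95).

46/5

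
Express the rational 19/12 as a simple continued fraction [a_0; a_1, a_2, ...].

Run the Euclidean algorithm on 19 and 12; the successive quotients are the partial quotients a_0, a_1, ... (each step inverts the fractional part left over by the previous one):
  19 = 1*12 + 7, so a_0 = 1.
  12 = 1*7 + 5, so a_1 = 1.
  7 = 1*5 + 2, so a_2 = 1.
  5 = 2*2 + 1, so a_3 = 2.
  2 = 2*1 + 0, so a_4 = 2.
The remainder reaches 0 after 5 divisions, so the expansion has 5 partial quotients, read off in order.

[1; 1, 1, 2, 2]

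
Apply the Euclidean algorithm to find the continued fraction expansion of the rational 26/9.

Run the Euclidean algorithm on 26 and 9; the successive quotients are the partial quotients a_0, a_1, ... (each step inverts the fractional part left over by the previous one):
  26 = 2*9 + 8, so a_0 = 2.
  9 = 1*8 + 1, so a_1 = 1.
  8 = 8*1 + 0, so a_2 = 8.
The remainder reaches 0 after 3 divisions, so the expansion has 3 partial quotients, read off in order.

[2; 1, 8]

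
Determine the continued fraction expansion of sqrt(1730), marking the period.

Write x_i = (sqrt(1730) + m_i)/d_i with (m_0, d_0) = (0, 1). a_0 = floor(sqrt(1730)) = 41, since 41^2 = 1681 <= 1730 < 1764 = 42^2.
Iterate m_{i+1} = d_i*a_i - m_i, d_{i+1} = (1730 - m_{i+1}^2)/d_i, a_{i+1} = floor((a_0 + m_{i+1})/d_{i+1}):
  m_1 = 1*41 - 0 = 41, d_1 = (1730 - 41^2)/1 = 49/1 = 49, a_1 = floor((41 + 41)/49) = 1.
  m_2 = 49*1 - 41 = 8, d_2 = (1730 - 8^2)/49 = 1666/49 = 34, a_2 = floor((41 + 8)/34) = 1.
  m_3 = 34*1 - 8 = 26, d_3 = (1730 - 26^2)/34 = 1054/34 = 31, a_3 = floor((41 + 26)/31) = 2.
  m_4 = 31*2 - 26 = 36, d_4 = (1730 - 36^2)/31 = 434/31 = 14, a_4 = floor((41 + 36)/14) = 5.
  m_5 = 14*5 - 36 = 34, d_5 = (1730 - 34^2)/14 = 574/14 = 41, a_5 = floor((41 + 34)/41) = 1.
  m_6 = 41*1 - 34 = 7, d_6 = (1730 - 7^2)/41 = 1681/41 = 41, a_6 = floor((41 + 7)/41) = 1.
  m_7 = 41*1 - 7 = 34, d_7 = (1730 - 34^2)/41 = 574/41 = 14, a_7 = floor((41 + 34)/14) = 5.
  m_8 = 14*5 - 34 = 36, d_8 = (1730 - 36^2)/14 = 434/14 = 31, a_8 = floor((41 + 36)/31) = 2.
  m_9 = 31*2 - 36 = 26, d_9 = (1730 - 26^2)/31 = 1054/31 = 34, a_9 = floor((41 + 26)/34) = 1.
  m_10 = 34*1 - 26 = 8, d_10 = (1730 - 8^2)/34 = 1666/34 = 49, a_10 = floor((41 + 8)/49) = 1.
  m_11 = 49*1 - 8 = 41, d_11 = (1730 - 41^2)/49 = 49/49 = 1, a_11 = floor((41 + 41)/1) = 82.
  m_12 = 1*82 - 41 = 41, d_12 = (1730 - 41^2)/1 = 49/1 = 49: (m_12, d_12) = (m_1, d_1) = (41, 49), so from here the quotients repeat a_1, ..., a_11; the period length is 11.
Hence the expansion of sqrt(1730) is a_0 = 41 followed by the repeating block 1, 1, 2, 5, 1, 1, 5, 2, 1, 1, 82 (period 11).

[41; (1, 1, 2, 5, 1, 1, 5, 2, 1, 1, 82)]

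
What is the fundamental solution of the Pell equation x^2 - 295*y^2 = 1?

First expand sqrt(295) as a continued fraction. With x_i = (sqrt(295) + m_i)/d_i and (m_0, d_0) = (0, 1): a_0 = floor(sqrt(295)) = 17, since 17^2 = 289 <= 295 < 324 = 18^2.
Iterate m_{i+1} = d_i*a_i - m_i, d_{i+1} = (295 - m_{i+1}^2)/d_i, a_{i+1} = floor((a_0 + m_{i+1})/d_{i+1}):
  m_1 = 1*17 - 0 = 17, d_1 = (295 - 17^2)/1 = 6/1 = 6, a_1 = floor((17 + 17)/6) = 5.
  m_2 = 6*5 - 17 = 13, d_2 = (295 - 13^2)/6 = 126/6 = 21, a_2 = floor((17 + 13)/21) = 1.
  m_3 = 21*1 - 13 = 8, d_3 = (295 - 8^2)/21 = 231/21 = 11, a_3 = floor((17 + 8)/11) = 2.
  m_4 = 11*2 - 8 = 14, d_4 = (295 - 14^2)/11 = 99/11 = 9, a_4 = floor((17 + 14)/9) = 3.
  m_5 = 9*3 - 14 = 13, d_5 = (295 - 13^2)/9 = 126/9 = 14, a_5 = floor((17 + 13)/14) = 2.
  m_6 = 14*2 - 13 = 15, d_6 = (295 - 15^2)/14 = 70/14 = 5, a_6 = floor((17 + 15)/5) = 6.
  m_7 = 5*6 - 15 = 15, d_7 = (295 - 15^2)/5 = 70/5 = 14, a_7 = floor((17 + 15)/14) = 2.
  m_8 = 14*2 - 15 = 13, d_8 = (295 - 13^2)/14 = 126/14 = 9, a_8 = floor((17 + 13)/9) = 3.
  m_9 = 9*3 - 13 = 14, d_9 = (295 - 14^2)/9 = 99/9 = 11, a_9 = floor((17 + 14)/11) = 2.
  m_10 = 11*2 - 14 = 8, d_10 = (295 - 8^2)/11 = 231/11 = 21, a_10 = floor((17 + 8)/21) = 1.
  m_11 = 21*1 - 8 = 13, d_11 = (295 - 13^2)/21 = 126/21 = 6, a_11 = floor((17 + 13)/6) = 5.
  m_12 = 6*5 - 13 = 17, d_12 = (295 - 17^2)/6 = 6/6 = 1, a_12 = floor((17 + 17)/1) = 34.
  m_13 = 1*34 - 17 = 17, d_13 = (295 - 17^2)/1 = 6/1 = 6: (m_13, d_13) = (m_1, d_1) = (17, 6), so from here the quotients repeat a_1, ..., a_12; the period length is 12.
So sqrt(295) = [17; (5, 1, 2, 3, 2, 6, 2, 3, 2, 1, 5, 34)] with period length k = 12.
k is even, so the fundamental solution of x^2 - 295y^2 = 1 is (p_{k-1}, q_{k-1}) = (p_11, q_11); compute convergents through index 11.
Convergents (p_i = a_i*p_{i-1} + p_{i-2}, q_i = a_i*q_{i-1} + q_{i-2} with p_{-2}=0, p_{-1}=1, q_{-2}=1, q_{-1}=0):
  i=0: a_0=17, p_0 = 17*1 + 0 = 17, q_0 = 17*0 + 1 = 1.
  i=1: a_1=5, p_1 = 5*17 + 1 = 86, q_1 = 5*1 + 0 = 5.
  i=2: a_2=1, p_2 = 1*86 + 17 = 103, q_2 = 1*5 + 1 = 6.
  i=3: a_3=2, p_3 = 2*103 + 86 = 292, q_3 = 2*6 + 5 = 17.
  i=4: a_4=3, p_4 = 3*292 + 103 = 979, q_4 = 3*17 + 6 = 57.
  i=5: a_5=2, p_5 = 2*979 + 292 = 2250, q_5 = 2*57 + 17 = 131.
  i=6: a_6=6, p_6 = 6*2250 + 979 = 14479, q_6 = 6*131 + 57 = 843.
  i=7: a_7=2, p_7 = 2*14479 + 2250 = 31208, q_7 = 2*843 + 131 = 1817.
  i=8: a_8=3, p_8 = 3*31208 + 14479 = 108103, q_8 = 3*1817 + 843 = 6294.
  i=9: a_9=2, p_9 = 2*108103 + 31208 = 247414, q_9 = 2*6294 + 1817 = 14405.
  i=10: a_10=1, p_10 = 1*247414 + 108103 = 355517, q_10 = 1*14405 + 6294 = 20699.
  i=11: a_11=5, p_11 = 5*355517 + 247414 = 2024999, q_11 = 5*20699 + 14405 = 117900.
Check: 2024999^2 - 295*117900^2 = 4100620950001 - 4100620950000 = 1, so (x, y) = (2024999, 117900) solves the equation, and by the theorem it is the least positive solution.

(x, y) = (2024999, 117900)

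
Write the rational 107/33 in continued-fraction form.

[3; 4, 8]

Run the Euclidean algorithm on 107 and 33; the successive quotients are the partial quotients a_0, a_1, ... (each step inverts the fractional part left over by the previous one):
  107 = 3*33 + 8, so a_0 = 3.
  33 = 4*8 + 1, so a_1 = 4.
  8 = 8*1 + 0, so a_2 = 8.
The remainder reaches 0 after 3 divisions, so the expansion has 3 partial quotients, read off in order.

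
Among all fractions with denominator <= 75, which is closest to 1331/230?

Expand x = 1331/230 as a continued fraction with the Euclidean algorithm:
  1331 = 5*230 + 181, so a_0 = 5.
  230 = 1*181 + 49, so a_1 = 1.
  181 = 3*49 + 34, so a_2 = 3.
  49 = 1*34 + 15, so a_3 = 1.
  34 = 2*15 + 4, so a_4 = 2.
  15 = 3*4 + 3, so a_5 = 3.
  4 = 1*3 + 1, so a_6 = 1.
  3 = 3*1 + 0, so a_7 = 3.
so x = [5; 1, 3, 1, 2, 3, 1, 3].
Convergents (p_i = a_i*p_{i-1} + p_{i-2}, q_i = a_i*q_{i-1} + q_{i-2} with p_{-2}=0, p_{-1}=1, q_{-2}=1, q_{-1}=0), until the denominator exceeds 75:
  i=0: a_0=5, p_0 = 5*1 + 0 = 5, q_0 = 5*0 + 1 = 1.
  i=1: a_1=1, p_1 = 1*5 + 1 = 6, q_1 = 1*1 + 0 = 1.
  i=2: a_2=3, p_2 = 3*6 + 5 = 23, q_2 = 3*1 + 1 = 4.
  i=3: a_3=1, p_3 = 1*23 + 6 = 29, q_3 = 1*4 + 1 = 5.
  i=4: a_4=2, p_4 = 2*29 + 23 = 81, q_4 = 2*5 + 4 = 14.
  i=5: a_5=3, p_5 = 3*81 + 29 = 272, q_5 = 3*14 + 5 = 47.
  i=6: a_6=1, p_6 = 1*272 + 81 = 353, q_6 = 1*47 + 14 = 61.
  i=7: a_7=3, p_7 = 3*353 + 272 = 1331, q_7 = 3*61 + 47 = 230.
q_7 = 230 > 75, so the last convergent with denominator <= 75 is p_6/q_6 = 353/61.
The closest fraction with denominator <= 75 is either p_6/q_6 or the intermediate fraction (k*p_6 + p_5)/(k*q_6 + q_5) with the largest k >= 1 whose denominator stays <= 75; these approach x as k grows, and every other convergent or intermediate fraction in range is farther away.
Largest k: floor((75 - q_5)/q_6) = floor((75 - 47)/61) = 0.
Since k = 0, no intermediate fraction beyond p_6/q_6 has denominator <= 75, so the convergent 353/61 is the closest (its error is |1331*61 - 353*230|/(230*61) = 1/14030).

353/61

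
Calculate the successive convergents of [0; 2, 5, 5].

Using the convergent recurrence p_i = a_i*p_{i-1} + p_{i-2}, q_i = a_i*q_{i-1} + q_{i-2} with p_{-2}=0, p_{-1}=1, q_{-2}=1, q_{-1}=0:
  i=0: a_0=0, p_0 = 0*1 + 0 = 0, q_0 = 0*0 + 1 = 1.
  i=1: a_1=2, p_1 = 2*0 + 1 = 1, q_1 = 2*1 + 0 = 2.
  i=2: a_2=5, p_2 = 5*1 + 0 = 5, q_2 = 5*2 + 1 = 11.
  i=3: a_3=5, p_3 = 5*5 + 1 = 26, q_3 = 5*11 + 2 = 57.

0/1, 1/2, 5/11, 26/57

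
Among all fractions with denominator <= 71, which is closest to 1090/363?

3/1

Expand x = 1090/363 as a continued fraction with the Euclidean algorithm:
  1090 = 3*363 + 1, so a_0 = 3.
  363 = 363*1 + 0, so a_1 = 363.
so x = [3; 363].
Convergents (p_i = a_i*p_{i-1} + p_{i-2}, q_i = a_i*q_{i-1} + q_{i-2} with p_{-2}=0, p_{-1}=1, q_{-2}=1, q_{-1}=0), until the denominator exceeds 71:
  i=0: a_0=3, p_0 = 3*1 + 0 = 3, q_0 = 3*0 + 1 = 1.
  i=1: a_1=363, p_1 = 363*3 + 1 = 1090, q_1 = 363*1 + 0 = 363.
q_1 = 363 > 71, so the last convergent with denominator <= 71 is p_0/q_0 = 3/1.
The closest fraction with denominator <= 71 is either p_0/q_0 or the intermediate fraction (k*p_0 + p_{-1})/(k*q_0 + q_{-1}) with the largest k >= 1 whose denominator stays <= 71; these approach x as k grows, and every other convergent or intermediate fraction in range is farther away.
Largest k: floor((71 - q_{-1})/q_0) = floor((71 - 0)/1) = 71 (using the seeds p_{-1} = 1, q_{-1} = 0).
That gives (71*3 + 1)/(71*1 + 0) = 214/71.
Compare the errors: |x - 3/1| = |1090*1 - 3*363|/(363*1) = 1/363, and |x - 214/71| = |1090*71 - 214*363|/(363*71) = 292/25773.
Cross-multiplying, 1*25773 = 25773 < 105996 = 292*363, so 1/363 is smaller: the convergent 3/1 is closer to x than 214/71.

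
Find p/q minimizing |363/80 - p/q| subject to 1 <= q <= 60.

Expand x = 363/80 as a continued fraction with the Euclidean algorithm:
  363 = 4*80 + 43, so a_0 = 4.
  80 = 1*43 + 37, so a_1 = 1.
  43 = 1*37 + 6, so a_2 = 1.
  37 = 6*6 + 1, so a_3 = 6.
  6 = 6*1 + 0, so a_4 = 6.
so x = [4; 1, 1, 6, 6].
Convergents (p_i = a_i*p_{i-1} + p_{i-2}, q_i = a_i*q_{i-1} + q_{i-2} with p_{-2}=0, p_{-1}=1, q_{-2}=1, q_{-1}=0), until the denominator exceeds 60:
  i=0: a_0=4, p_0 = 4*1 + 0 = 4, q_0 = 4*0 + 1 = 1.
  i=1: a_1=1, p_1 = 1*4 + 1 = 5, q_1 = 1*1 + 0 = 1.
  i=2: a_2=1, p_2 = 1*5 + 4 = 9, q_2 = 1*1 + 1 = 2.
  i=3: a_3=6, p_3 = 6*9 + 5 = 59, q_3 = 6*2 + 1 = 13.
  i=4: a_4=6, p_4 = 6*59 + 9 = 363, q_4 = 6*13 + 2 = 80.
q_4 = 80 > 60, so the last convergent with denominator <= 60 is p_3/q_3 = 59/13.
The closest fraction with denominator <= 60 is either p_3/q_3 or the intermediate fraction (k*p_3 + p_2)/(k*q_3 + q_2) with the largest k >= 1 whose denominator stays <= 60; these approach x as k grows, and every other convergent or intermediate fraction in range is farther away.
Largest k: floor((60 - q_2)/q_3) = floor((60 - 2)/13) = 4.
That gives (4*59 + 9)/(4*13 + 2) = 245/54.
Compare the errors: |x - 59/13| = |363*13 - 59*80|/(80*13) = 1/1040, and |x - 245/54| = |363*54 - 245*80|/(80*54) = 2/4320.
Cross-multiplying, 2*1040 = 2080 < 4320 = 1*4320, so 2/4320 is smaller: the intermediate fraction 245/54 is closer to x than 59/13.

245/54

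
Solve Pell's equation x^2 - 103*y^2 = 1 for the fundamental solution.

First expand sqrt(103) as a continued fraction. With x_i = (sqrt(103) + m_i)/d_i and (m_0, d_0) = (0, 1): a_0 = floor(sqrt(103)) = 10, since 10^2 = 100 <= 103 < 121 = 11^2.
Iterate m_{i+1} = d_i*a_i - m_i, d_{i+1} = (103 - m_{i+1}^2)/d_i, a_{i+1} = floor((a_0 + m_{i+1})/d_{i+1}):
  m_1 = 1*10 - 0 = 10, d_1 = (103 - 10^2)/1 = 3/1 = 3, a_1 = floor((10 + 10)/3) = 6.
  m_2 = 3*6 - 10 = 8, d_2 = (103 - 8^2)/3 = 39/3 = 13, a_2 = floor((10 + 8)/13) = 1.
  m_3 = 13*1 - 8 = 5, d_3 = (103 - 5^2)/13 = 78/13 = 6, a_3 = floor((10 + 5)/6) = 2.
  m_4 = 6*2 - 5 = 7, d_4 = (103 - 7^2)/6 = 54/6 = 9, a_4 = floor((10 + 7)/9) = 1.
  m_5 = 9*1 - 7 = 2, d_5 = (103 - 2^2)/9 = 99/9 = 11, a_5 = floor((10 + 2)/11) = 1.
  m_6 = 11*1 - 2 = 9, d_6 = (103 - 9^2)/11 = 22/11 = 2, a_6 = floor((10 + 9)/2) = 9.
  m_7 = 2*9 - 9 = 9, d_7 = (103 - 9^2)/2 = 22/2 = 11, a_7 = floor((10 + 9)/11) = 1.
  m_8 = 11*1 - 9 = 2, d_8 = (103 - 2^2)/11 = 99/11 = 9, a_8 = floor((10 + 2)/9) = 1.
  m_9 = 9*1 - 2 = 7, d_9 = (103 - 7^2)/9 = 54/9 = 6, a_9 = floor((10 + 7)/6) = 2.
  m_10 = 6*2 - 7 = 5, d_10 = (103 - 5^2)/6 = 78/6 = 13, a_10 = floor((10 + 5)/13) = 1.
  m_11 = 13*1 - 5 = 8, d_11 = (103 - 8^2)/13 = 39/13 = 3, a_11 = floor((10 + 8)/3) = 6.
  m_12 = 3*6 - 8 = 10, d_12 = (103 - 10^2)/3 = 3/3 = 1, a_12 = floor((10 + 10)/1) = 20.
  m_13 = 1*20 - 10 = 10, d_13 = (103 - 10^2)/1 = 3/1 = 3: (m_13, d_13) = (m_1, d_1) = (10, 3), so from here the quotients repeat a_1, ..., a_12; the period length is 12.
So sqrt(103) = [10; (6, 1, 2, 1, 1, 9, 1, 1, 2, 1, 6, 20)] with period length k = 12.
k is even, so the fundamental solution of x^2 - 103y^2 = 1 is (p_{k-1}, q_{k-1}) = (p_11, q_11); compute convergents through index 11.
Convergents (p_i = a_i*p_{i-1} + p_{i-2}, q_i = a_i*q_{i-1} + q_{i-2} with p_{-2}=0, p_{-1}=1, q_{-2}=1, q_{-1}=0):
  i=0: a_0=10, p_0 = 10*1 + 0 = 10, q_0 = 10*0 + 1 = 1.
  i=1: a_1=6, p_1 = 6*10 + 1 = 61, q_1 = 6*1 + 0 = 6.
  i=2: a_2=1, p_2 = 1*61 + 10 = 71, q_2 = 1*6 + 1 = 7.
  i=3: a_3=2, p_3 = 2*71 + 61 = 203, q_3 = 2*7 + 6 = 20.
  i=4: a_4=1, p_4 = 1*203 + 71 = 274, q_4 = 1*20 + 7 = 27.
  i=5: a_5=1, p_5 = 1*274 + 203 = 477, q_5 = 1*27 + 20 = 47.
  i=6: a_6=9, p_6 = 9*477 + 274 = 4567, q_6 = 9*47 + 27 = 450.
  i=7: a_7=1, p_7 = 1*4567 + 477 = 5044, q_7 = 1*450 + 47 = 497.
  i=8: a_8=1, p_8 = 1*5044 + 4567 = 9611, q_8 = 1*497 + 450 = 947.
  i=9: a_9=2, p_9 = 2*9611 + 5044 = 24266, q_9 = 2*947 + 497 = 2391.
  i=10: a_10=1, p_10 = 1*24266 + 9611 = 33877, q_10 = 1*2391 + 947 = 3338.
  i=11: a_11=6, p_11 = 6*33877 + 24266 = 227528, q_11 = 6*3338 + 2391 = 22419.
Check: 227528^2 - 103*22419^2 = 51768990784 - 51768990783 = 1, so (x, y) = (227528, 22419) solves the equation, and by the theorem it is the least positive solution.

(x, y) = (227528, 22419)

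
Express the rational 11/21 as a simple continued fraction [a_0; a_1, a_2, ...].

[0; 1, 1, 10]

Run the Euclidean algorithm on 11 and 21; the successive quotients are the partial quotients a_0, a_1, ... (each step inverts the fractional part left over by the previous one):
  11 = 0*21 + 11, so a_0 = 0.
  21 = 1*11 + 10, so a_1 = 1.
  11 = 1*10 + 1, so a_2 = 1.
  10 = 10*1 + 0, so a_3 = 10.
The remainder reaches 0 after 4 divisions, so the expansion has 4 partial quotients, read off in order.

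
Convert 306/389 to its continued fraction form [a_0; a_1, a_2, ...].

[0; 1, 3, 1, 2, 5, 5]

Run the Euclidean algorithm on 306 and 389; the successive quotients are the partial quotients a_0, a_1, ... (each step inverts the fractional part left over by the previous one):
  306 = 0*389 + 306, so a_0 = 0.
  389 = 1*306 + 83, so a_1 = 1.
  306 = 3*83 + 57, so a_2 = 3.
  83 = 1*57 + 26, so a_3 = 1.
  57 = 2*26 + 5, so a_4 = 2.
  26 = 5*5 + 1, so a_5 = 5.
  5 = 5*1 + 0, so a_6 = 5.
The remainder reaches 0 after 7 divisions, so the expansion has 7 partial quotients, read off in order.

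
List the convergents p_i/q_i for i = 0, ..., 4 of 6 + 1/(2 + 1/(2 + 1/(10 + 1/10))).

6/1, 13/2, 32/5, 333/52, 3362/525

Using the convergent recurrence p_i = a_i*p_{i-1} + p_{i-2}, q_i = a_i*q_{i-1} + q_{i-2} with p_{-2}=0, p_{-1}=1, q_{-2}=1, q_{-1}=0:
  i=0: a_0=6, p_0 = 6*1 + 0 = 6, q_0 = 6*0 + 1 = 1.
  i=1: a_1=2, p_1 = 2*6 + 1 = 13, q_1 = 2*1 + 0 = 2.
  i=2: a_2=2, p_2 = 2*13 + 6 = 32, q_2 = 2*2 + 1 = 5.
  i=3: a_3=10, p_3 = 10*32 + 13 = 333, q_3 = 10*5 + 2 = 52.
  i=4: a_4=10, p_4 = 10*333 + 32 = 3362, q_4 = 10*52 + 5 = 525.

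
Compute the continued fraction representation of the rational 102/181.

Run the Euclidean algorithm on 102 and 181; the successive quotients are the partial quotients a_0, a_1, ... (each step inverts the fractional part left over by the previous one):
  102 = 0*181 + 102, so a_0 = 0.
  181 = 1*102 + 79, so a_1 = 1.
  102 = 1*79 + 23, so a_2 = 1.
  79 = 3*23 + 10, so a_3 = 3.
  23 = 2*10 + 3, so a_4 = 2.
  10 = 3*3 + 1, so a_5 = 3.
  3 = 3*1 + 0, so a_6 = 3.
The remainder reaches 0 after 7 divisions, so the expansion has 7 partial quotients, read off in order.

[0; 1, 1, 3, 2, 3, 3]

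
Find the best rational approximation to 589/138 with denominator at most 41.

Expand x = 589/138 as a continued fraction with the Euclidean algorithm:
  589 = 4*138 + 37, so a_0 = 4.
  138 = 3*37 + 27, so a_1 = 3.
  37 = 1*27 + 10, so a_2 = 1.
  27 = 2*10 + 7, so a_3 = 2.
  10 = 1*7 + 3, so a_4 = 1.
  7 = 2*3 + 1, so a_5 = 2.
  3 = 3*1 + 0, so a_6 = 3.
so x = [4; 3, 1, 2, 1, 2, 3].
Convergents (p_i = a_i*p_{i-1} + p_{i-2}, q_i = a_i*q_{i-1} + q_{i-2} with p_{-2}=0, p_{-1}=1, q_{-2}=1, q_{-1}=0), until the denominator exceeds 41:
  i=0: a_0=4, p_0 = 4*1 + 0 = 4, q_0 = 4*0 + 1 = 1.
  i=1: a_1=3, p_1 = 3*4 + 1 = 13, q_1 = 3*1 + 0 = 3.
  i=2: a_2=1, p_2 = 1*13 + 4 = 17, q_2 = 1*3 + 1 = 4.
  i=3: a_3=2, p_3 = 2*17 + 13 = 47, q_3 = 2*4 + 3 = 11.
  i=4: a_4=1, p_4 = 1*47 + 17 = 64, q_4 = 1*11 + 4 = 15.
  i=5: a_5=2, p_5 = 2*64 + 47 = 175, q_5 = 2*15 + 11 = 41.
  i=6: a_6=3, p_6 = 3*175 + 64 = 589, q_6 = 3*41 + 15 = 138.
q_6 = 138 > 41, so the last convergent with denominator <= 41 is p_5/q_5 = 175/41.
The closest fraction with denominator <= 41 is either p_5/q_5 or the intermediate fraction (k*p_5 + p_4)/(k*q_5 + q_4) with the largest k >= 1 whose denominator stays <= 41; these approach x as k grows, and every other convergent or intermediate fraction in range is farther away.
Largest k: floor((41 - q_4)/q_5) = floor((41 - 15)/41) = 0.
Since k = 0, no intermediate fraction beyond p_5/q_5 has denominator <= 41, so the convergent 175/41 is the closest (its error is |589*41 - 175*138|/(138*41) = 1/5658).

175/41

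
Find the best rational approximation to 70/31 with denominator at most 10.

Expand x = 70/31 as a continued fraction with the Euclidean algorithm:
  70 = 2*31 + 8, so a_0 = 2.
  31 = 3*8 + 7, so a_1 = 3.
  8 = 1*7 + 1, so a_2 = 1.
  7 = 7*1 + 0, so a_3 = 7.
so x = [2; 3, 1, 7].
Convergents (p_i = a_i*p_{i-1} + p_{i-2}, q_i = a_i*q_{i-1} + q_{i-2} with p_{-2}=0, p_{-1}=1, q_{-2}=1, q_{-1}=0), until the denominator exceeds 10:
  i=0: a_0=2, p_0 = 2*1 + 0 = 2, q_0 = 2*0 + 1 = 1.
  i=1: a_1=3, p_1 = 3*2 + 1 = 7, q_1 = 3*1 + 0 = 3.
  i=2: a_2=1, p_2 = 1*7 + 2 = 9, q_2 = 1*3 + 1 = 4.
  i=3: a_3=7, p_3 = 7*9 + 7 = 70, q_3 = 7*4 + 3 = 31.
q_3 = 31 > 10, so the last convergent with denominator <= 10 is p_2/q_2 = 9/4.
The closest fraction with denominator <= 10 is either p_2/q_2 or the intermediate fraction (k*p_2 + p_1)/(k*q_2 + q_1) with the largest k >= 1 whose denominator stays <= 10; these approach x as k grows, and every other convergent or intermediate fraction in range is farther away.
Largest k: floor((10 - q_1)/q_2) = floor((10 - 3)/4) = 1.
That gives (1*9 + 7)/(1*4 + 3) = 16/7.
Compare the errors: |x - 9/4| = |70*4 - 9*31|/(31*4) = 1/124, and |x - 16/7| = |70*7 - 16*31|/(31*7) = 6/217.
Cross-multiplying, 1*217 = 217 < 744 = 6*124, so 1/124 is smaller: the convergent 9/4 is closer to x than 16/7.

9/4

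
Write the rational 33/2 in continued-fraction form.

Run the Euclidean algorithm on 33 and 2; the successive quotients are the partial quotients a_0, a_1, ... (each step inverts the fractional part left over by the previous one):
  33 = 16*2 + 1, so a_0 = 16.
  2 = 2*1 + 0, so a_1 = 2.
The remainder reaches 0 after 2 divisions, so the expansion has 2 partial quotients, read off in order.

[16; 2]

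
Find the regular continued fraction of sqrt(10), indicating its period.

[3; (6)]

Write x_i = (sqrt(10) + m_i)/d_i with (m_0, d_0) = (0, 1). a_0 = floor(sqrt(10)) = 3, since 3^2 = 9 <= 10 < 16 = 4^2.
Iterate m_{i+1} = d_i*a_i - m_i, d_{i+1} = (10 - m_{i+1}^2)/d_i, a_{i+1} = floor((a_0 + m_{i+1})/d_{i+1}):
  m_1 = 1*3 - 0 = 3, d_1 = (10 - 3^2)/1 = 1/1 = 1, a_1 = floor((3 + 3)/1) = 6.
  m_2 = 1*6 - 3 = 3, d_2 = (10 - 3^2)/1 = 1/1 = 1: (m_2, d_2) = (m_1, d_1) = (3, 1), so from here the quotient a_1 repeats; the period length is 1.
Hence the expansion of sqrt(10) is a_0 = 3 followed by the repeating block 6 (period 1).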